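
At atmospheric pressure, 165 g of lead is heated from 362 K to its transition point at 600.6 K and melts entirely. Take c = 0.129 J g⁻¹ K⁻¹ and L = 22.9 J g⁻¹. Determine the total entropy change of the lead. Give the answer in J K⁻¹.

Warming step: ΔS₁ = m c ln(T_tr/T_i) = 165 × 0.129 × ln(600.6/362) = 10.78 J/K.
Phase change: ΔS₂ = +mL/T_tr = 165 × 22.9 / 600.6 = 6.291 J/K.
ΔS_total = (10.78) + (6.291) = 17.1 J/K.

ΔS = 17.1 J/K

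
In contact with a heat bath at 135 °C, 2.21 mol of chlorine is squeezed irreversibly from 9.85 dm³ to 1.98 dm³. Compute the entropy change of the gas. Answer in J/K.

ΔS_gas = -29.5 J/K

Entropy is a state function, so ΔS_gas depends only on the end states.
For an isothermal ideal gas ΔS_gas = nR ln(V₂/V₁) = 2.21 × 8.314 × ln(1.98/9.85) = -29.5 J/K.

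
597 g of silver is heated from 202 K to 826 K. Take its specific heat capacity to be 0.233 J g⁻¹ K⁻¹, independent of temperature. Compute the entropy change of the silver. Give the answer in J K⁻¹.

ΔS = 196 J/K

ΔS = ∫dQ_rev/T = m c ln(T₂/T₁) = 597 × 0.233 × ln(826/202) = 196 J/K.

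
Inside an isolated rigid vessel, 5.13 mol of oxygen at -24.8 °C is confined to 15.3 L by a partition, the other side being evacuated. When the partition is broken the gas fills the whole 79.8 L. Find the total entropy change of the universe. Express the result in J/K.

ΔS_universe = 70.4 J/K

No heat is exchanged and no work is done, so the ideal-gas temperature stays constant.
Entropy is a state function; using a reversible isothermal path, ΔS_gas = nR ln(V₂/V₁) = 5.13 × 8.314 × ln(79.8/15.3) = 70.4 J/K.
The insulated surroundings exchange no heat, so ΔS_surr = 0 and ΔS_universe = ΔS_gas.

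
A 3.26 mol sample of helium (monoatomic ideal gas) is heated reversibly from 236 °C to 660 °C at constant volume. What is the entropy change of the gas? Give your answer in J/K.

In kelvin: T₁ = 509.15 K, T₂ = 933.15 K. At constant volume, ΔS = nC_V ln(T₂/T₁) with C_V = 3R/2 = 12.47 J mol⁻¹ K⁻¹.
ΔS = 3.26 × 12.47 × ln(933.15/509.15) = 24.6 J/K.

ΔS = 24.6 J/K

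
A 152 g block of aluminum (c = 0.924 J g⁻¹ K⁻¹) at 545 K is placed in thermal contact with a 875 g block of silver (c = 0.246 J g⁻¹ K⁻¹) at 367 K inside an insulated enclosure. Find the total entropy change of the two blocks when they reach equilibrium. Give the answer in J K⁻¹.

Energy balance: T_f = (m₁c₁T₁ + m₂c₂T₂)/(m₁c₁ + m₂c₂) = 437.28 K.
ΔS₁ = m₁c₁ ln(T_f/T₁) = 140.448 × ln(437.28/545) = -30.93 J/K.
ΔS₂ = m₂c₂ ln(T_f/T₂) = 215.25 × ln(437.28/367) = 37.72 J/K.
ΔS_total = -30.93 + 37.72 = 6.79 J/K.

ΔS_total = 6.79 J/K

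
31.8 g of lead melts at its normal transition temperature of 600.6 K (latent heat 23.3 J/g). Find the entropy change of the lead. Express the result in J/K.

ΔS = 1.23 J/K

Heat absorbed by the substance: Q = mL = 31.8 × 23.3 = 740.94 J.
At constant T, ΔS = Q_rev/T = 740.94 / 600.6 = 1.23 J/K.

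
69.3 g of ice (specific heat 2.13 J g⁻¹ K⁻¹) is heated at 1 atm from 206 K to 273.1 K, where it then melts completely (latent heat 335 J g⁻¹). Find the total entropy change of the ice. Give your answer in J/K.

Warming step: ΔS₁ = m c ln(T_tr/T_i) = 69.3 × 2.13 × ln(273.1/206) = 41.62 J/K.
Phase change: ΔS₂ = +mL/T_tr = 69.3 × 335 / 273.1 = 85.01 J/K.
ΔS_total = (41.62) + (85.01) = 127 J/K.

ΔS = 127 J/K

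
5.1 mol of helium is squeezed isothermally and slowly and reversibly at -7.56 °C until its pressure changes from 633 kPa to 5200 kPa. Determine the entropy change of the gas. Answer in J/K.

ΔS_gas = -89.3 J/K

For an isothermal ideal gas ΔS_gas = nR ln(P₁/P₂) = 5.1 × 8.314 × ln(633/5200) = -89.3 J/K.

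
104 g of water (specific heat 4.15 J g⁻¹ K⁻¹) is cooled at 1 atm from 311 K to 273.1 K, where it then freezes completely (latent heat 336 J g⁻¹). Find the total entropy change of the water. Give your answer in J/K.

ΔS = -184 J/K

Cooling step: ΔS₁ = m c ln(T_tr/T_i) = 104 × 4.15 × ln(273.1/311) = -56.09 J/K.
Phase change: ΔS₂ = −mL/T_tr = −104 × 336 / 273.1 = -128 J/K.
ΔS_total = (-56.09) + (-128) = -184 J/K.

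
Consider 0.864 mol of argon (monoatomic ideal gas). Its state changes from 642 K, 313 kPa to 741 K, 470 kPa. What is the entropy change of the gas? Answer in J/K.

ΔS = nC_p ln(T₂/T₁) − nR ln(P₂/P₁), with C_p = 5R/2 = 20.79 J mol⁻¹ K⁻¹ for a monoatomic ideal gas.
ΔS = 0.864 × [20.79 × ln(741/642) − 8.314 × ln(470/313)] = -0.345 J/K.

ΔS = -0.345 J/K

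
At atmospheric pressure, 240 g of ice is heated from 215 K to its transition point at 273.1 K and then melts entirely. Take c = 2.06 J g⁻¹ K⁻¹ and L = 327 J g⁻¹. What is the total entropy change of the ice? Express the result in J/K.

ΔS = 406 J/K

Warming step: ΔS₁ = m c ln(T_tr/T_i) = 240 × 2.06 × ln(273.1/215) = 118.3 J/K.
Phase change: ΔS₂ = +mL/T_tr = 240 × 327 / 273.1 = 287.4 J/K.
ΔS_total = (118.3) + (287.4) = 406 J/K.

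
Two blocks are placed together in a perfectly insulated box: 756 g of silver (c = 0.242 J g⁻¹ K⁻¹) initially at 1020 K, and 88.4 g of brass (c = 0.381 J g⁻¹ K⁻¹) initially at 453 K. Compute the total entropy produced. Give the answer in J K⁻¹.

Energy balance: T_f = (m₁c₁T₁ + m₂c₂T₂)/(m₁c₁ + m₂c₂) = 931.85 K.
ΔS₁ = m₁c₁ ln(T_f/T₁) = 182.952 × ln(931.85/1020) = -16.537 J/K.
ΔS₂ = m₂c₂ ln(T_f/T₂) = 33.6804 × ln(931.85/453) = 24.293 J/K.
ΔS_total = -16.537 + 24.293 = 7.76 J/K.

ΔS_total = 7.76 J/K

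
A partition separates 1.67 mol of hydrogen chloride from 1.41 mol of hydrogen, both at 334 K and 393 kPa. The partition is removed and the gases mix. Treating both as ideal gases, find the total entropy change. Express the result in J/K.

Mole fractions: x_A = 1.67/3.08 = 0.542, x_B = 0.458.
ΔS_mix = −R(n_A ln x_A + n_B ln x_B) = −8.314 × (1.67 ln 0.542 + 1.41 ln 0.458) = 17.7 J/K.

ΔS_mix = 17.7 J/K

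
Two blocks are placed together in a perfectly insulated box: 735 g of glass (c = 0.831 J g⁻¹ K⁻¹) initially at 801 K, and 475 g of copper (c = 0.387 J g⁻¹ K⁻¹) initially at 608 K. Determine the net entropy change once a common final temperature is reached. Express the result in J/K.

Energy balance: T_f = (m₁c₁T₁ + m₂c₂T₂)/(m₁c₁ + m₂c₂) = 756.35 K.
ΔS₁ = m₁c₁ ln(T_f/T₁) = 610.785 × ln(756.35/801) = -35.03 J/K.
ΔS₂ = m₂c₂ ln(T_f/T₂) = 183.825 × ln(756.35/608) = 40.13 J/K.
ΔS_total = -35.03 + 40.13 = 5.1 J/K.

ΔS_total = 5.1 J/K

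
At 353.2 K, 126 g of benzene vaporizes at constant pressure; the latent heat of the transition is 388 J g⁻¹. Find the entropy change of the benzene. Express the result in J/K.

Heat absorbed by the substance: Q = mL = 126 × 388 = 48888 J.
At constant T, ΔS = Q_rev/T = 48888 / 353.2 = 138 J/K.

ΔS = 138 J/K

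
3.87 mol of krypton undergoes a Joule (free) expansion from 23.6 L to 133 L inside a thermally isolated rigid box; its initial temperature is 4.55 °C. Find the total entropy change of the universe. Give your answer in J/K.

For an ideal gas in free expansion Q = 0 and W = 0, so T is unchanged.
Entropy is a state function; using a reversible isothermal path, ΔS_gas = nR ln(V₂/V₁) = 3.87 × 8.314 × ln(133/23.6) = 55.6 J/K.
The insulated surroundings exchange no heat, so ΔS_surr = 0 and ΔS_universe = ΔS_gas.

ΔS_universe = 55.6 J/K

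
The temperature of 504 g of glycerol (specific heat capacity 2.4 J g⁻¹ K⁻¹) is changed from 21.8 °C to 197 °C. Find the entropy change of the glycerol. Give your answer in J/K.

In kelvin: T₁ = 294.95 K, T₂ = 470.15 K. ΔS = ∫dQ_rev/T = m c ln(T₂/T₁) = 504 × 2.4 × ln(470.15/294.95) = 564 J/K.

ΔS = 564 J/K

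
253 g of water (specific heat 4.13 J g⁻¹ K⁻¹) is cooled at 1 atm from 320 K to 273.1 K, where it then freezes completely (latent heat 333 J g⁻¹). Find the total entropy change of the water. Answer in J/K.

Cooling step: ΔS₁ = m c ln(T_tr/T_i) = 253 × 4.13 × ln(273.1/320) = -165.6 J/K.
Phase change: ΔS₂ = −mL/T_tr = −253 × 333 / 273.1 = -308.5 J/K.
ΔS_total = (-165.6) + (-308.5) = -474 J/K.

ΔS = -474 J/K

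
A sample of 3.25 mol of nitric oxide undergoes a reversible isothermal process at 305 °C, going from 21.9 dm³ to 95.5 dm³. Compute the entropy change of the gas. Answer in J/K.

ΔS_gas = 39.8 J/K

For an isothermal ideal gas ΔS_gas = nR ln(V₂/V₁) = 3.25 × 8.314 × ln(95.5/21.9) = 39.8 J/K.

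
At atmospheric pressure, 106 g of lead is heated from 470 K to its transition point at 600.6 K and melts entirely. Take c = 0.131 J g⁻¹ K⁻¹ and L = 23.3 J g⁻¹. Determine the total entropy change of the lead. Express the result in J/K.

Warming step: ΔS₁ = m c ln(T_tr/T_i) = 106 × 0.131 × ln(600.6/470) = 3.405 J/K.
Phase change: ΔS₂ = +mL/T_tr = 106 × 23.3 / 600.6 = 4.112 J/K.
ΔS_total = (3.405) + (4.112) = 7.52 J/K.

ΔS = 7.52 J/K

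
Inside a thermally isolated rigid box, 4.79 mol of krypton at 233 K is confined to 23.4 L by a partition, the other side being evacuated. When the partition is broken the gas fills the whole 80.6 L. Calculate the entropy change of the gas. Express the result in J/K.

For an ideal gas in free expansion Q = 0 and W = 0, so T is unchanged.
Entropy is a state function; using a reversible isothermal path, ΔS_gas = nR ln(V₂/V₁) = 4.79 × 8.314 × ln(80.6/23.4) = 49.3 J/K.

ΔS_gas = 49.3 J/K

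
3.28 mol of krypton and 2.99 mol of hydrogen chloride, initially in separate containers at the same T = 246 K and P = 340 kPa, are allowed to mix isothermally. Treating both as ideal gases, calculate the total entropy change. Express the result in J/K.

ΔS_mix = 36.1 J/K

Mole fractions: x_A = 3.28/6.27 = 0.523, x_B = 0.477.
ΔS_mix = −R(n_A ln x_A + n_B ln x_B) = −8.314 × (3.28 ln 0.523 + 2.99 ln 0.477) = 36.1 J/K.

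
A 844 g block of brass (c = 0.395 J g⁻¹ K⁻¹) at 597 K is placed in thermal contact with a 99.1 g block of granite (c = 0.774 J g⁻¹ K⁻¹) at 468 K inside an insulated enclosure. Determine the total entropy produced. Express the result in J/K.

ΔS_total = 1.76 J/K

Energy balance: T_f = (m₁c₁T₁ + m₂c₂T₂)/(m₁c₁ + m₂c₂) = 572.87 K.
ΔS₁ = m₁c₁ ln(T_f/T₁) = 333.38 × ln(572.87/597) = -13.75 J/K.
ΔS₂ = m₂c₂ ln(T_f/T₂) = 76.7034 × ln(572.87/468) = 15.51 J/K.
ΔS_total = -13.75 + 15.51 = 1.76 J/K.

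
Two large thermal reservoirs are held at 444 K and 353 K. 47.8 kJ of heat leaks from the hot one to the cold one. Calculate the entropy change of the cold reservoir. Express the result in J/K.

The cold reservoir gains heat Q, so ΔS_cold = +Q/T_C = 47800/353 = 135 J/K.

ΔS_cold = 135 J/K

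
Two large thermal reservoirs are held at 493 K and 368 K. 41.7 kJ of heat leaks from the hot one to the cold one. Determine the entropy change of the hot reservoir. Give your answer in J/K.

ΔS_hot = -84.6 J/K

The hot reservoir loses heat Q, so ΔS_hot = −Q/T_H = −41700/493 = -84.6 J/K.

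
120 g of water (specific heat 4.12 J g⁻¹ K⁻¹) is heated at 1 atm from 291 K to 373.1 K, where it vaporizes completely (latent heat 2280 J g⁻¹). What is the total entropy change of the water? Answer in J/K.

ΔS = 856 J/K

Warming step: ΔS₁ = m c ln(T_tr/T_i) = 120 × 4.12 × ln(373.1/291) = 122.9 J/K.
Phase change: ΔS₂ = +mL/T_tr = 120 × 2280 / 373.1 = 733.3 J/K.
ΔS_total = (122.9) + (733.3) = 856 J/K.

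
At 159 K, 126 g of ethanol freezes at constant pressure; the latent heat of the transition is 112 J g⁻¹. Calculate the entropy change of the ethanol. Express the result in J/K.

ΔS = -88.8 J/K

Heat released by the substance: Q = −mL = −126 × 112 = −14112 J.
At constant T, ΔS = Q_rev/T = −14112 / 159 = -88.8 J/K.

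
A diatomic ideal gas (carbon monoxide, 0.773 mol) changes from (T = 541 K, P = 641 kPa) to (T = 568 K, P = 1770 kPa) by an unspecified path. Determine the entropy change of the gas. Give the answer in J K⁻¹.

ΔS = nC_p ln(T₂/T₁) − nR ln(P₂/P₁), with C_p = 7R/2 = 29.1 J mol⁻¹ K⁻¹ for a diatomic ideal gas.
ΔS = 0.773 × [29.1 × ln(568/541) − 8.314 × ln(1770/641)] = -5.43 J/K.

ΔS = -5.43 J/K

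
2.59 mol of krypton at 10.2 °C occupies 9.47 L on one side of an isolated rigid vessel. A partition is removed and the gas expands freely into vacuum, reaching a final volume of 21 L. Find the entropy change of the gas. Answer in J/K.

No heat is exchanged and no work is done, so the ideal-gas temperature stays constant.
Entropy is a state function; using a reversible isothermal path, ΔS_gas = nR ln(V₂/V₁) = 2.59 × 8.314 × ln(21/9.47) = 17.1 J/K.

ΔS_gas = 17.1 J/K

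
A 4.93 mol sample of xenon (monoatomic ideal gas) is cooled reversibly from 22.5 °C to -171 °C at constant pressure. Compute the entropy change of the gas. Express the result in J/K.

ΔS = -109 J/K

In kelvin: T₁ = 295.65 K, T₂ = 102.15 K. At constant pressure, ΔS = nC_p ln(T₂/T₁) with C_p = 5R/2 = 20.79 J mol⁻¹ K⁻¹.
ΔS = 4.93 × 20.79 × ln(102.15/295.65) = -109 J/K.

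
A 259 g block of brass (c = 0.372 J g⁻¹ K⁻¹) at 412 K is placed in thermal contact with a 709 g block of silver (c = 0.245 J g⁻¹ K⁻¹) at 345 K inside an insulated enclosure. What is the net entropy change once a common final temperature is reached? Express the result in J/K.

Energy balance: T_f = (m₁c₁T₁ + m₂c₂T₂)/(m₁c₁ + m₂c₂) = 368.9 K.
ΔS₁ = m₁c₁ ln(T_f/T₁) = 96.348 × ln(368.9/412) = -10.645 J/K.
ΔS₂ = m₂c₂ ln(T_f/T₂) = 173.705 × ln(368.9/345) = 11.637 J/K.
ΔS_total = -10.645 + 11.637 = 0.992 J/K.

ΔS_total = 0.992 J/K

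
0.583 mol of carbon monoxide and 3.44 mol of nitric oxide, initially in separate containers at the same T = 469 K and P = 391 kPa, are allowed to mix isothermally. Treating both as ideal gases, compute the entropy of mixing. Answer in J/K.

ΔS_mix = 13.8 J/K

Mole fractions: x_A = 0.583/4.02 = 0.145, x_B = 0.855.
ΔS_mix = −R(n_A ln x_A + n_B ln x_B) = −8.314 × (0.583 ln 0.145 + 3.44 ln 0.855) = 13.8 J/K.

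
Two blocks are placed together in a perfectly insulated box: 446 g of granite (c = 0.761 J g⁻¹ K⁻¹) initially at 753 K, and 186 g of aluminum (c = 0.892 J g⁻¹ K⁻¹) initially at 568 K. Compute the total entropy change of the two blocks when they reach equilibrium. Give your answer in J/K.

ΔS_total = 4.28 J/K

Energy balance: T_f = (m₁c₁T₁ + m₂c₂T₂)/(m₁c₁ + m₂c₂) = 692.26 K.
ΔS₁ = m₁c₁ ln(T_f/T₁) = 339.406 × ln(692.26/753) = -28.546 J/K.
ΔS₂ = m₂c₂ ln(T_f/T₂) = 165.912 × ln(692.26/568) = 32.824 J/K.
ΔS_total = -28.546 + 32.824 = 4.28 J/K.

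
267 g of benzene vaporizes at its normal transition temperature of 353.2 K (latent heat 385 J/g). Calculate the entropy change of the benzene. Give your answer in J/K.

ΔS = 291 J/K

Heat absorbed by the substance: Q = mL = 267 × 385 = 102795 J.
At constant T, ΔS = Q_rev/T = 102795 / 353.2 = 291 J/K.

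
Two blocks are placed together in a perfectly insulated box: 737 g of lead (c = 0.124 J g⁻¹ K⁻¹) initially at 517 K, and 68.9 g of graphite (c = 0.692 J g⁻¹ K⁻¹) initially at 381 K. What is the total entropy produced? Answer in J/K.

ΔS_total = 1.41 J/K

Energy balance: T_f = (m₁c₁T₁ + m₂c₂T₂)/(m₁c₁ + m₂c₂) = 470.37 K.
ΔS₁ = m₁c₁ ln(T_f/T₁) = 91.388 × ln(470.37/517) = -8.638 J/K.
ΔS₂ = m₂c₂ ln(T_f/T₂) = 47.6788 × ln(470.37/381) = 10.05 J/K.
ΔS_total = -8.638 + 10.05 = 1.41 J/K.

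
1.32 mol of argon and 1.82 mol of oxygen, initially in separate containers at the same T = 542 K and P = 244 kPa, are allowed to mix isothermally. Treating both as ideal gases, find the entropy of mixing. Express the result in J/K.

Mole fractions: x_A = 1.32/3.14 = 0.42, x_B = 0.58.
ΔS_mix = −R(n_A ln x_A + n_B ln x_B) = −8.314 × (1.32 ln 0.42 + 1.82 ln 0.58) = 17.8 J/K.

ΔS_mix = 17.8 J/K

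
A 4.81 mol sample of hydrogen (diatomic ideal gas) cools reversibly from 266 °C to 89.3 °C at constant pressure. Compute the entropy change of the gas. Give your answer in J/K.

ΔS = -55.6 J/K

In kelvin: T₁ = 539.15 K, T₂ = 362.45 K. At constant pressure, ΔS = nC_p ln(T₂/T₁) with C_p = 7R/2 = 29.1 J mol⁻¹ K⁻¹.
ΔS = 4.81 × 29.1 × ln(362.45/539.15) = -55.6 J/K.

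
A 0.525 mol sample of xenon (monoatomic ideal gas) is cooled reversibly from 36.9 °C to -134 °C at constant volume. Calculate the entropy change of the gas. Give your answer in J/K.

In kelvin: T₁ = 310.05 K, T₂ = 139.15 K. At constant volume, ΔS = nC_V ln(T₂/T₁) with C_V = 3R/2 = 12.47 J mol⁻¹ K⁻¹.
ΔS = 0.525 × 12.47 × ln(139.15/310.05) = -5.25 J/K.

ΔS = -5.25 J/K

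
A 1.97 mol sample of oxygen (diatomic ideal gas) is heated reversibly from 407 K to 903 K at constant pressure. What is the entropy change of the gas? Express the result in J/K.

ΔS = 45.7 J/K

At constant pressure, ΔS = nC_p ln(T₂/T₁) with C_p = 7R/2 = 29.1 J mol⁻¹ K⁻¹.
ΔS = 1.97 × 29.1 × ln(903/407) = 45.7 J/K.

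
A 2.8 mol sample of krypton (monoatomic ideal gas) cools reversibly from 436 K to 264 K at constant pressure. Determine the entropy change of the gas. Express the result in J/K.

At constant pressure, ΔS = nC_p ln(T₂/T₁) with C_p = 5R/2 = 20.79 J mol⁻¹ K⁻¹.
ΔS = 2.8 × 20.79 × ln(264/436) = -29.2 J/K.

ΔS = -29.2 J/K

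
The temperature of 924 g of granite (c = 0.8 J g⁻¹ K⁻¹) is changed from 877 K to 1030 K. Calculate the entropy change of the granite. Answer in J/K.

ΔS = ∫dQ_rev/T = m c ln(T₂/T₁) = 924 × 0.8 × ln(1030/877) = 119 J/K.

ΔS = 119 J/K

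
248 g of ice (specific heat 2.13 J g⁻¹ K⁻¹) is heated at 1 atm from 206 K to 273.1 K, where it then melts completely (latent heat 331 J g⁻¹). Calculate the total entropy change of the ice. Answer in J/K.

Warming step: ΔS₁ = m c ln(T_tr/T_i) = 248 × 2.13 × ln(273.1/206) = 148.9 J/K.
Phase change: ΔS₂ = +mL/T_tr = 248 × 331 / 273.1 = 300.6 J/K.
ΔS_total = (148.9) + (300.6) = 450 J/K.

ΔS = 450 J/K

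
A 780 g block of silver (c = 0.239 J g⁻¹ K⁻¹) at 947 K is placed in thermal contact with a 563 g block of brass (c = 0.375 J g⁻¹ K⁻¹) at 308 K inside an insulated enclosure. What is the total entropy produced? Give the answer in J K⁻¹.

ΔS_total = 60.7 J/K

Energy balance: T_f = (m₁c₁T₁ + m₂c₂T₂)/(m₁c₁ + m₂c₂) = 607.65 K.
ΔS₁ = m₁c₁ ln(T_f/T₁) = 186.42 × ln(607.65/947) = -82.716 J/K.
ΔS₂ = m₂c₂ ln(T_f/T₂) = 211.125 × ln(607.65/308) = 143.46 J/K.
ΔS_total = -82.716 + 143.46 = 60.7 J/K.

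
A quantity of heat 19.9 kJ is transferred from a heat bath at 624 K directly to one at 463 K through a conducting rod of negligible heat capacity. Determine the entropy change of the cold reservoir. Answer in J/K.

ΔS_cold = 43 J/K

The cold reservoir gains heat Q, so ΔS_cold = +Q/T_C = 19900/463 = 43 J/K.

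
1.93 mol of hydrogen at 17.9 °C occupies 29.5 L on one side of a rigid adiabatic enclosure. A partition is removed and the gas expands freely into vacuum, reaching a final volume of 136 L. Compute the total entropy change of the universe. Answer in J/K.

ΔS_universe = 24.5 J/K

For an ideal gas in free expansion Q = 0 and W = 0, so T is unchanged.
Entropy is a state function; using a reversible isothermal path, ΔS_gas = nR ln(V₂/V₁) = 1.93 × 8.314 × ln(136/29.5) = 24.5 J/K.
The insulated surroundings exchange no heat, so ΔS_surr = 0 and ΔS_universe = ΔS_gas.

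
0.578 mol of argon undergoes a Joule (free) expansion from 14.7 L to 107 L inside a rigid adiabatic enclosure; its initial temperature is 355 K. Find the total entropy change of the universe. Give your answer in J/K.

No heat is exchanged and no work is done, so the ideal-gas temperature stays constant.
Entropy is a state function; using a reversible isothermal path, ΔS_gas = nR ln(V₂/V₁) = 0.578 × 8.314 × ln(107/14.7) = 9.54 J/K.
The insulated surroundings exchange no heat, so ΔS_surr = 0 and ΔS_universe = ΔS_gas.

ΔS_universe = 9.54 J/K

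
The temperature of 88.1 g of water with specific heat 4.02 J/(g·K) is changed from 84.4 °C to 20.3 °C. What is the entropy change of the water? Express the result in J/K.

In kelvin: T₁ = 357.55 K, T₂ = 293.45 K. ΔS = ∫dQ_rev/T = m c ln(T₂/T₁) = 88.1 × 4.02 × ln(293.45/357.55) = -70 J/K.

ΔS = -70 J/K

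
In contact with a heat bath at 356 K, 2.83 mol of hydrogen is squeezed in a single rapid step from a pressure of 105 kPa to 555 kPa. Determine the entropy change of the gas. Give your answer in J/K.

ΔS_gas = -39.2 J/K

Entropy is a state function, so ΔS_gas depends only on the end states.
For an isothermal ideal gas ΔS_gas = nR ln(P₁/P₂) = 2.83 × 8.314 × ln(105/555) = -39.2 J/K.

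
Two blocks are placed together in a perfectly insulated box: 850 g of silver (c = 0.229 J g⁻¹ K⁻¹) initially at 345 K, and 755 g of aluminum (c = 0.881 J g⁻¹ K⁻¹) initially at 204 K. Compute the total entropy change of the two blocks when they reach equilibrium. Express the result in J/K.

Energy balance: T_f = (m₁c₁T₁ + m₂c₂T₂)/(m₁c₁ + m₂c₂) = 235.92 K.
ΔS₁ = m₁c₁ ln(T_f/T₁) = 194.65 × ln(235.92/345) = -73.98 J/K.
ΔS₂ = m₂c₂ ln(T_f/T₂) = 665.155 × ln(235.92/204) = 96.7 J/K.
ΔS_total = -73.98 + 96.7 = 22.7 J/K.

ΔS_total = 22.7 J/K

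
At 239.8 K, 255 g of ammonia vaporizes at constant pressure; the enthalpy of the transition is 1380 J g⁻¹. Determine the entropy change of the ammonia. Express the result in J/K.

ΔS = 1470 J/K

Heat absorbed by the substance: Q = mL = 255 × 1380 = 351900 J.
At constant T, ΔS = Q_rev/T = 351900 / 239.8 = 1470 J/K.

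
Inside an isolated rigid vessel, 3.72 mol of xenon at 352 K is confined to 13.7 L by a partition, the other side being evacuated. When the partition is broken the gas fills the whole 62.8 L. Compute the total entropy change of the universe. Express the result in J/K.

For an ideal gas in free expansion Q = 0 and W = 0, so T is unchanged.
Entropy is a state function; using a reversible isothermal path, ΔS_gas = nR ln(V₂/V₁) = 3.72 × 8.314 × ln(62.8/13.7) = 47.1 J/K.
The insulated surroundings exchange no heat, so ΔS_surr = 0 and ΔS_universe = ΔS_gas.

ΔS_universe = 47.1 J/K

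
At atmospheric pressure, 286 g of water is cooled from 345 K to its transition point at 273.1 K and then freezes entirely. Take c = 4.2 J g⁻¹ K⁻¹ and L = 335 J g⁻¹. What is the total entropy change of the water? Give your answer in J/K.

Cooling step: ΔS₁ = m c ln(T_tr/T_i) = 286 × 4.2 × ln(273.1/345) = -280.7 J/K.
Phase change: ΔS₂ = −mL/T_tr = −286 × 335 / 273.1 = -350.8 J/K.
ΔS_total = (-280.7) + (-350.8) = -632 J/K.

ΔS = -632 J/K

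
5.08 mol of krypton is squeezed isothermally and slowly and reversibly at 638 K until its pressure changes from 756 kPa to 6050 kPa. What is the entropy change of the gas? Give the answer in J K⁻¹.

For an isothermal ideal gas ΔS_gas = nR ln(P₁/P₂) = 5.08 × 8.314 × ln(756/6050) = -87.8 J/K.

ΔS_gas = -87.8 J/K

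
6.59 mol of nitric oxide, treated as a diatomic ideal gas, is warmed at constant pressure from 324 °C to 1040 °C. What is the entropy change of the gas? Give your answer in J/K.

ΔS = 151 J/K

In kelvin: T₁ = 597.15 K, T₂ = 1313.15 K. At constant pressure, ΔS = nC_p ln(T₂/T₁) with C_p = 7R/2 = 29.1 J mol⁻¹ K⁻¹.
ΔS = 6.59 × 29.1 × ln(1313.15/597.15) = 151 J/K.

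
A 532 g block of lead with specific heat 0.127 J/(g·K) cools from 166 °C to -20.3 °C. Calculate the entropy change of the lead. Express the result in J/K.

In kelvin: T₁ = 439.15 K, T₂ = 252.85 K. ΔS = ∫dQ_rev/T = m c ln(T₂/T₁) = 532 × 0.127 × ln(252.85/439.15) = -37.3 J/K.

ΔS = -37.3 J/K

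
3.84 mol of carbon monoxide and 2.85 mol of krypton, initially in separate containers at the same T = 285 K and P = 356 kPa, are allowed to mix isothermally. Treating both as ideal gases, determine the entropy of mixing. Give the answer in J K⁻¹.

Mole fractions: x_A = 3.84/6.69 = 0.574, x_B = 0.426.
ΔS_mix = −R(n_A ln x_A + n_B ln x_B) = −8.314 × (3.84 ln 0.574 + 2.85 ln 0.426) = 37.9 J/K.

ΔS_mix = 37.9 J/K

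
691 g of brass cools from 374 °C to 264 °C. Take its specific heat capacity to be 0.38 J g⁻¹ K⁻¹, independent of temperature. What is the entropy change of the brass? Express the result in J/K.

ΔS = -48.9 J/K

In kelvin: T₁ = 647.15 K, T₂ = 537.15 K. ΔS = ∫dQ_rev/T = m c ln(T₂/T₁) = 691 × 0.38 × ln(537.15/647.15) = -48.9 J/K.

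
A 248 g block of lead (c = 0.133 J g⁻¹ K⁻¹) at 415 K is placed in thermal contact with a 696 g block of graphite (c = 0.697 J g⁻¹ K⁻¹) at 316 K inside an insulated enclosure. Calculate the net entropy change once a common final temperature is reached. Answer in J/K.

Energy balance: T_f = (m₁c₁T₁ + m₂c₂T₂)/(m₁c₁ + m₂c₂) = 322.3 K.
ΔS₁ = m₁c₁ ln(T_f/T₁) = 32.984 × ln(322.3/415) = -8.338 J/K.
ΔS₂ = m₂c₂ ln(T_f/T₂) = 485.112 × ln(322.3/316) = 9.58 J/K.
ΔS_total = -8.338 + 9.58 = 1.24 J/K.

ΔS_total = 1.24 J/K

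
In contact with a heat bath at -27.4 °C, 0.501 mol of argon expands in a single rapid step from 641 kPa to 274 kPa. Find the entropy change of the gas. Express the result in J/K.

Entropy is a state function, so ΔS_gas depends only on the end states.
For an isothermal ideal gas ΔS_gas = nR ln(P₁/P₂) = 0.501 × 8.314 × ln(641/274) = 3.54 J/K.

ΔS_gas = 3.54 J/K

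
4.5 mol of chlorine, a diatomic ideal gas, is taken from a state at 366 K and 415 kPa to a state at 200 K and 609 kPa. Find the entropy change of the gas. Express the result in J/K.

ΔS = -93.5 J/K

ΔS = nC_p ln(T₂/T₁) − nR ln(P₂/P₁), with C_p = 7R/2 = 29.1 J mol⁻¹ K⁻¹ for a diatomic ideal gas.
ΔS = 4.5 × [29.1 × ln(200/366) − 8.314 × ln(609/415)] = -93.5 J/K.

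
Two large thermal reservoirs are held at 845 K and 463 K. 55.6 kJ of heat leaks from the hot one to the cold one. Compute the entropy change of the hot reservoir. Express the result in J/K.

ΔS_hot = -65.8 J/K

The hot reservoir loses heat Q, so ΔS_hot = −Q/T_H = −55600/845 = -65.8 J/K.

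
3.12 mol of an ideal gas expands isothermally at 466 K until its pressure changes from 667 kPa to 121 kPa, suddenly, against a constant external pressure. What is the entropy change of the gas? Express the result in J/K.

ΔS_gas = 44.3 J/K

Entropy is a state function, so ΔS_gas depends only on the end states.
For an isothermal ideal gas ΔS_gas = nR ln(P₁/P₂) = 3.12 × 8.314 × ln(667/121) = 44.3 J/K.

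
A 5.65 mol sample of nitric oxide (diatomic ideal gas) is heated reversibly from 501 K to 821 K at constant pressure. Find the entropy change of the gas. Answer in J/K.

At constant pressure, ΔS = nC_p ln(T₂/T₁) with C_p = 7R/2 = 29.1 J mol⁻¹ K⁻¹.
ΔS = 5.65 × 29.1 × ln(821/501) = 81.2 J/K.

ΔS = 81.2 J/K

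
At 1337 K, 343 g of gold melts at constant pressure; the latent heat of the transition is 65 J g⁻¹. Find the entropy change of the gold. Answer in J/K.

ΔS = 16.7 J/K

Heat absorbed by the substance: Q = mL = 343 × 65 = 22295 J.
At constant T, ΔS = Q_rev/T = 22295 / 1337 = 16.7 J/K.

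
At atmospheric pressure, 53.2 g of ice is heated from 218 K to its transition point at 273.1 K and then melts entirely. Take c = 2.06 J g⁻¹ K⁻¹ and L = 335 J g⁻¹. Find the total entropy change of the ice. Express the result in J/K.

Warming step: ΔS₁ = m c ln(T_tr/T_i) = 53.2 × 2.06 × ln(273.1/218) = 24.7 J/K.
Phase change: ΔS₂ = +mL/T_tr = 53.2 × 335 / 273.1 = 65.26 J/K.
ΔS_total = (24.7) + (65.26) = 90 J/K.

ΔS = 90 J/K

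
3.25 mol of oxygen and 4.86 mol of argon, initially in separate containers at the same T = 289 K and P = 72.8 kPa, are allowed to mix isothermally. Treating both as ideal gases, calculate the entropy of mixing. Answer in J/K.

Mole fractions: x_A = 3.25/8.11 = 0.401, x_B = 0.599.
ΔS_mix = −R(n_A ln x_A + n_B ln x_B) = −8.314 × (3.25 ln 0.401 + 4.86 ln 0.599) = 45.4 J/K.

ΔS_mix = 45.4 J/K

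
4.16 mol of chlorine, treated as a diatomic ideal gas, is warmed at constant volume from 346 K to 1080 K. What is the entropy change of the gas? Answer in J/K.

At constant volume, ΔS = nC_V ln(T₂/T₁) with C_V = 5R/2 = 20.79 J mol⁻¹ K⁻¹.
ΔS = 4.16 × 20.79 × ln(1080/346) = 98.4 J/K.

ΔS = 98.4 J/K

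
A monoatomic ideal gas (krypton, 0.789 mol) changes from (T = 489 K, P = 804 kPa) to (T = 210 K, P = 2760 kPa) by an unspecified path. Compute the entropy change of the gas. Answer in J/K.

ΔS = nC_p ln(T₂/T₁) − nR ln(P₂/P₁), with C_p = 5R/2 = 20.79 J mol⁻¹ K⁻¹ for a monoatomic ideal gas.
ΔS = 0.789 × [20.79 × ln(210/489) − 8.314 × ln(2760/804)] = -22 J/K.

ΔS = -22 J/K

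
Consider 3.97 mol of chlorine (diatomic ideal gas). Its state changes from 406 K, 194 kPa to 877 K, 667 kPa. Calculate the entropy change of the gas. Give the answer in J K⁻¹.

ΔS = 48.2 J/K

ΔS = nC_p ln(T₂/T₁) − nR ln(P₂/P₁), with C_p = 7R/2 = 29.1 J mol⁻¹ K⁻¹ for a diatomic ideal gas.
ΔS = 3.97 × [29.1 × ln(877/406) − 8.314 × ln(667/194)] = 48.2 J/K.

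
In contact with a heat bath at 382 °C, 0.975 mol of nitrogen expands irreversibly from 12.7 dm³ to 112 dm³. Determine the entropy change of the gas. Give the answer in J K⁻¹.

Entropy is a state function, so ΔS_gas depends only on the end states.
For an isothermal ideal gas ΔS_gas = nR ln(V₂/V₁) = 0.975 × 8.314 × ln(112/12.7) = 17.6 J/K.

ΔS_gas = 17.6 J/K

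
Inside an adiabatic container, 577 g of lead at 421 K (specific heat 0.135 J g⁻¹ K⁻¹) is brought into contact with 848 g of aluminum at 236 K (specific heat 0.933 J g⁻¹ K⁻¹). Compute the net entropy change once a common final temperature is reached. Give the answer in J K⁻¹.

Energy balance: T_f = (m₁c₁T₁ + m₂c₂T₂)/(m₁c₁ + m₂c₂) = 252.58 K.
ΔS₁ = m₁c₁ ln(T_f/T₁) = 77.895 × ln(252.58/421) = -39.8 J/K.
ΔS₂ = m₂c₂ ln(T_f/T₂) = 791.184 × ln(252.58/236) = 53.72 J/K.
ΔS_total = -39.8 + 53.72 = 13.9 J/K.

ΔS_total = 13.9 J/K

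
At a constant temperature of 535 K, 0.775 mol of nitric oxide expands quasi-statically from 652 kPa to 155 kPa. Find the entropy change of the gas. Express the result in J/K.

ΔS_gas = 9.26 J/K

For an isothermal ideal gas ΔS_gas = nR ln(P₁/P₂) = 0.775 × 8.314 × ln(652/155) = 9.26 J/K.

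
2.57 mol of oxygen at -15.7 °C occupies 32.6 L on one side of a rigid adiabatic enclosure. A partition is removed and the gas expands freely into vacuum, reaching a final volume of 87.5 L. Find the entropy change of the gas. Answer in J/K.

No heat is exchanged and no work is done, so the ideal-gas temperature stays constant.
Entropy is a state function; using a reversible isothermal path, ΔS_gas = nR ln(V₂/V₁) = 2.57 × 8.314 × ln(87.5/32.6) = 21.1 J/K.

ΔS_gas = 21.1 J/K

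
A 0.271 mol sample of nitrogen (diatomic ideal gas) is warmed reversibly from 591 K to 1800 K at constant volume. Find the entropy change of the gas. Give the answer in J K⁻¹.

At constant volume, ΔS = nC_V ln(T₂/T₁) with C_V = 5R/2 = 20.79 J mol⁻¹ K⁻¹.
ΔS = 0.271 × 20.79 × ln(1800/591) = 6.27 J/K.

ΔS = 6.27 J/K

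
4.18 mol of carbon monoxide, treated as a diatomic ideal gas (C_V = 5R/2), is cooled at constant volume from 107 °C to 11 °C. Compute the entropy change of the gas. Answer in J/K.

ΔS = -25.3 J/K

In kelvin: T₁ = 380.15 K, T₂ = 284.15 K. At constant volume, ΔS = nC_V ln(T₂/T₁) with C_V = 5R/2 = 20.79 J mol⁻¹ K⁻¹.
ΔS = 4.18 × 20.79 × ln(284.15/380.15) = -25.3 J/K.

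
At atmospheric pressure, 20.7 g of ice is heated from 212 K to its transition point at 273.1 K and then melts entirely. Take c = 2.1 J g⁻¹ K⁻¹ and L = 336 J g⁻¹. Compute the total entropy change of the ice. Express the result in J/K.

ΔS = 36.5 J/K

Warming step: ΔS₁ = m c ln(T_tr/T_i) = 20.7 × 2.1 × ln(273.1/212) = 11.01 J/K.
Phase change: ΔS₂ = +mL/T_tr = 20.7 × 336 / 273.1 = 25.47 J/K.
ΔS_total = (11.01) + (25.47) = 36.5 J/K.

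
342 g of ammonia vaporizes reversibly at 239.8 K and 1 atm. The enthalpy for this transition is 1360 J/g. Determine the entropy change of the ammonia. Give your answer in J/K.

Heat absorbed by the substance: Q = mL = 342 × 1360 = 465120 J.
At constant T, ΔS = Q_rev/T = 465120 / 239.8 = 1940 J/K.

ΔS = 1940 J/K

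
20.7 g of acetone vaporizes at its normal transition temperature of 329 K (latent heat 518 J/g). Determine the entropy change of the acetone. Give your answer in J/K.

Heat absorbed by the substance: Q = mL = 20.7 × 518 = 10722.6 J.
At constant T, ΔS = Q_rev/T = 10722.6 / 329 = 32.6 J/K.

ΔS = 32.6 J/K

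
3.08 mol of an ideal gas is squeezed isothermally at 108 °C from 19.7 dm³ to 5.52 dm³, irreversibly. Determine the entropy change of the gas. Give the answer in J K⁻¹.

Entropy is a state function, so ΔS_gas depends only on the end states.
For an isothermal ideal gas ΔS_gas = nR ln(V₂/V₁) = 3.08 × 8.314 × ln(5.52/19.7) = -32.6 J/K.

ΔS_gas = -32.6 J/K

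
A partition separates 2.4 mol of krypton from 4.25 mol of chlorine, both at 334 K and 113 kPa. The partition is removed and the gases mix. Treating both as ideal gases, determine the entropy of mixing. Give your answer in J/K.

Mole fractions: x_A = 2.4/6.65 = 0.361, x_B = 0.639.
ΔS_mix = −R(n_A ln x_A + n_B ln x_B) = −8.314 × (2.4 ln 0.361 + 4.25 ln 0.639) = 36.2 J/K.

ΔS_mix = 36.2 J/K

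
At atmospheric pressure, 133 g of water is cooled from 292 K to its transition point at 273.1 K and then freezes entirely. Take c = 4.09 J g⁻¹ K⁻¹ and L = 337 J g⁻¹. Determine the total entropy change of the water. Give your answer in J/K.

ΔS = -201 J/K

Cooling step: ΔS₁ = m c ln(T_tr/T_i) = 133 × 4.09 × ln(273.1/292) = -36.4 J/K.
Phase change: ΔS₂ = −mL/T_tr = −133 × 337 / 273.1 = -164.12 J/K.
ΔS_total = (-36.4) + (-164.12) = -201 J/K.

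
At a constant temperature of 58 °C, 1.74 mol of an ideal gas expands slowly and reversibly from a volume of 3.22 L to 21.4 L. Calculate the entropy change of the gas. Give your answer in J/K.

ΔS_gas = 27.4 J/K

For an isothermal ideal gas ΔS_gas = nR ln(V₂/V₁) = 1.74 × 8.314 × ln(21.4/3.22) = 27.4 J/K.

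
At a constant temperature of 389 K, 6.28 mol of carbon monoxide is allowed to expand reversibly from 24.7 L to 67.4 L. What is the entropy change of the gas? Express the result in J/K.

For an isothermal ideal gas ΔS_gas = nR ln(V₂/V₁) = 6.28 × 8.314 × ln(67.4/24.7) = 52.4 J/K.

ΔS_gas = 52.4 J/K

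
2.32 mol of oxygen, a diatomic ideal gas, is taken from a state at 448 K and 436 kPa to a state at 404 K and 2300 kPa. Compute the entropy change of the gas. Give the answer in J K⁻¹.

ΔS = nC_p ln(T₂/T₁) − nR ln(P₂/P₁), with C_p = 7R/2 = 29.1 J mol⁻¹ K⁻¹ for a diatomic ideal gas.
ΔS = 2.32 × [29.1 × ln(404/448) − 8.314 × ln(2300/436)] = -39.1 J/K.

ΔS = -39.1 J/K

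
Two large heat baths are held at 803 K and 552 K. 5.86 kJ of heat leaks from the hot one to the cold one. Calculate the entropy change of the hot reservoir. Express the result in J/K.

ΔS_hot = -7.3 J/K

The hot reservoir loses heat Q, so ΔS_hot = −Q/T_H = −5860/803 = -7.3 J/K.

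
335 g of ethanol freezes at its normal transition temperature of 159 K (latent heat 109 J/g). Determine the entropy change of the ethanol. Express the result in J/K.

ΔS = -230 J/K

Heat released by the substance: Q = −mL = −335 × 109 = −36515 J.
At constant T, ΔS = Q_rev/T = −36515 / 159 = -230 J/K.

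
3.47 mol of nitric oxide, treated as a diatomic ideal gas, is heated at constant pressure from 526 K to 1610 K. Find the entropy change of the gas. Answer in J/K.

ΔS = 113 J/K

At constant pressure, ΔS = nC_p ln(T₂/T₁) with C_p = 7R/2 = 29.1 J mol⁻¹ K⁻¹.
ΔS = 3.47 × 29.1 × ln(1610/526) = 113 J/K.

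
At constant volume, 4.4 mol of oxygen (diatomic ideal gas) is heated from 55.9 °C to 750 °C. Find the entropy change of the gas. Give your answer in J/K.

ΔS = 104 J/K

In kelvin: T₁ = 329.05 K, T₂ = 1023.15 K. At constant volume, ΔS = nC_V ln(T₂/T₁) with C_V = 5R/2 = 20.79 J mol⁻¹ K⁻¹.
ΔS = 4.4 × 20.79 × ln(1023.15/329.05) = 104 J/K.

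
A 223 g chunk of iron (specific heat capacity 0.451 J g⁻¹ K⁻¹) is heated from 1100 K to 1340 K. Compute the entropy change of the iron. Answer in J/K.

ΔS = 19.8 J/K

ΔS = ∫dQ_rev/T = m c ln(T₂/T₁) = 223 × 0.451 × ln(1340/1100) = 19.8 J/K.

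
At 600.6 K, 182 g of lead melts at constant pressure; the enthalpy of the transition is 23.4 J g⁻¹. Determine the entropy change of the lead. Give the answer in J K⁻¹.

Heat absorbed by the substance: Q = mL = 182 × 23.4 = 4258.8 J.
At constant T, ΔS = Q_rev/T = 4258.8 / 600.6 = 7.09 J/K.

ΔS = 7.09 J/K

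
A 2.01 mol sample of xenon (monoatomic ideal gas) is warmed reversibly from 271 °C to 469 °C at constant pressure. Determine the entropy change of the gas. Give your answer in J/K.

In kelvin: T₁ = 544.15 K, T₂ = 742.15 K. At constant pressure, ΔS = nC_p ln(T₂/T₁) with C_p = 5R/2 = 20.79 J mol⁻¹ K⁻¹.
ΔS = 2.01 × 20.79 × ln(742.15/544.15) = 13 J/K.

ΔS = 13 J/K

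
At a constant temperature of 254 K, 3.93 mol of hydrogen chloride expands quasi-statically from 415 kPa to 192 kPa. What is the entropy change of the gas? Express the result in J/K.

ΔS_gas = 25.2 J/K

For an isothermal ideal gas ΔS_gas = nR ln(P₁/P₂) = 3.93 × 8.314 × ln(415/192) = 25.2 J/K.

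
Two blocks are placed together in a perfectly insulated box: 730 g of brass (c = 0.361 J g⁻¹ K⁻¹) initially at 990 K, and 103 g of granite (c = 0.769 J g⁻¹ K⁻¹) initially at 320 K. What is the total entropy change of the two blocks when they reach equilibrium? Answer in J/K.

ΔS_total = 31.2 J/K

Energy balance: T_f = (m₁c₁T₁ + m₂c₂T₂)/(m₁c₁ + m₂c₂) = 835.16 K.
ΔS₁ = m₁c₁ ln(T_f/T₁) = 263.53 × ln(835.16/990) = -44.82 J/K.
ΔS₂ = m₂c₂ ln(T_f/T₂) = 79.207 × ln(835.16/320) = 75.98 J/K.
ΔS_total = -44.82 + 75.98 = 31.2 J/K.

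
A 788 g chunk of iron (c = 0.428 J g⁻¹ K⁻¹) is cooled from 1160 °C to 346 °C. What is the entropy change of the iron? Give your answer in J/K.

In kelvin: T₁ = 1433.15 K, T₂ = 619.15 K. ΔS = ∫dQ_rev/T = m c ln(T₂/T₁) = 788 × 0.428 × ln(619.15/1433.15) = -283 J/K.

ΔS = -283 J/K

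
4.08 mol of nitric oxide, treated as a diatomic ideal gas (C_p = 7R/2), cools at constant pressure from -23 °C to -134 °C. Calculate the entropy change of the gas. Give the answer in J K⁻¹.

In kelvin: T₁ = 250.15 K, T₂ = 139.15 K. At constant pressure, ΔS = nC_p ln(T₂/T₁) with C_p = 7R/2 = 29.1 J mol⁻¹ K⁻¹.
ΔS = 4.08 × 29.1 × ln(139.15/250.15) = -69.6 J/K.

ΔS = -69.6 J/K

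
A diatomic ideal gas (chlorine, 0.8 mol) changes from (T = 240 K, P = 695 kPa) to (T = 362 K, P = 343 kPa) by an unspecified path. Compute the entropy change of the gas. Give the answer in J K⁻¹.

ΔS = nC_p ln(T₂/T₁) − nR ln(P₂/P₁), with C_p = 7R/2 = 29.1 J mol⁻¹ K⁻¹ for a diatomic ideal gas.
ΔS = 0.8 × [29.1 × ln(362/240) − 8.314 × ln(343/695)] = 14.3 J/K.

ΔS = 14.3 J/K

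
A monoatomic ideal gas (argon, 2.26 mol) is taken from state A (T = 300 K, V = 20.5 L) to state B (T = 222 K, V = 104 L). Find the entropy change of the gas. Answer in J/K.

Entropy is a state function: ΔS = nC_V ln(T₂/T₁) + nR ln(V₂/V₁), with C_V = 3R/2 = 12.47 J mol⁻¹ K⁻¹ for a monoatomic ideal gas.
ΔS = 2.26 × [12.47 × ln(222/300) + 8.314 × ln(104/20.5)] = 22 J/K.

ΔS = 22 J/K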